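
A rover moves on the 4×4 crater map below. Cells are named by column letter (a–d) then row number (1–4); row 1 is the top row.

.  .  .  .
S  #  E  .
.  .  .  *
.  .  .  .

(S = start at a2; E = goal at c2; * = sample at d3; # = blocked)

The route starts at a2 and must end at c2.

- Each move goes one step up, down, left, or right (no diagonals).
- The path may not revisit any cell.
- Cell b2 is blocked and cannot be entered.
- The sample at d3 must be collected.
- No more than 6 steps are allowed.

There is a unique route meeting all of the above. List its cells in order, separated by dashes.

The 6-move cap with required stops at d3 leaves no slack for detours.
Route from a2: down 1 to a3, right 3 to d3, up 1 to d2, left 1 to c2 — 6 moves in all.
Check: all required cells visited; 6 ≤ 6 moves.

a2 - a3 - b3 - c3 - d3 - d2 - c2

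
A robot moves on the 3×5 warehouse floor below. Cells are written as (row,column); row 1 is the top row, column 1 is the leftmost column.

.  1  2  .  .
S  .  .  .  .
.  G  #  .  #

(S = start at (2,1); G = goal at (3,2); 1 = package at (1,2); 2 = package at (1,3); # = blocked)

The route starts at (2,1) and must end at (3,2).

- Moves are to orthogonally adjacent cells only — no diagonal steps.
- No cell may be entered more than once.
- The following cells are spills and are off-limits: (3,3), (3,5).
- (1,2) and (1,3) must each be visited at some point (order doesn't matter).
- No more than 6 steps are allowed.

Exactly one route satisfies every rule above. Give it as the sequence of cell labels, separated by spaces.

Any route must reach (1,2) and (1,3) and still end at (3,2) within 6 moves, so the order of the required stops is forced.
Route from (2,1): up 1 to (1,1), right 2 to (1,3), down 1 to (2,3), left 1 to (2,2), down 1 to (3,2) — 6 moves in all.
Check: all required cells visited; 6 ≤ 6 moves.

(2,1) (1,1) (1,2) (1,3) (2,3) (2,2) (3,2)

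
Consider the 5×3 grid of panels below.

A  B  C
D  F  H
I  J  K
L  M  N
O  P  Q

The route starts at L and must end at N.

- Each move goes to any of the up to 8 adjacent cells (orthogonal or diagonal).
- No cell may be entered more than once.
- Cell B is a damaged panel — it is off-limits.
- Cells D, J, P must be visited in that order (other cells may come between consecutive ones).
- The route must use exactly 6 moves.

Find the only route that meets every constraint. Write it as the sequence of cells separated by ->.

L -> I -> D -> J -> M -> P -> N

The waypoints must appear in the order D, J, P, with no cell reused.
Route from L: 2× up (reaching D), down-right to J, 2× down (reaching P), up-right to N — 6 moves in all.
Check: order respected (D at step 2, J at step 3, P at step 5); 6 moves as required.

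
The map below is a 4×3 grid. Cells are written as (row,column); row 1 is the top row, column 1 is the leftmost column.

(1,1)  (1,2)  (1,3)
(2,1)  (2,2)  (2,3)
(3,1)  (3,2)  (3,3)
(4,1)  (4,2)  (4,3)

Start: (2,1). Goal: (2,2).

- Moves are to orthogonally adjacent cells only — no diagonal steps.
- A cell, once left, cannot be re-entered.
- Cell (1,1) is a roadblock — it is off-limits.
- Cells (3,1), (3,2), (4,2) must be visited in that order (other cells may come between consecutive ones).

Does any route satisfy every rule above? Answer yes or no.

One route that works: (2,1) → (3,1) → (3,2) → (4,2) → (4,3) → (3,3) → (2,3) → (2,2).

yes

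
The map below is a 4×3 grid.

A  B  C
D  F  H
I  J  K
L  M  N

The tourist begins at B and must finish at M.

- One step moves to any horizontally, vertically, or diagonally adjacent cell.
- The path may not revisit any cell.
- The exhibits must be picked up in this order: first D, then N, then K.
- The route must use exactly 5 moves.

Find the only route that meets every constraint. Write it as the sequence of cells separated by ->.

B -> D -> J -> N -> K -> M

The waypoints must appear in the order D, N, K, with no cell reused.
Route from B: down-left to D, 2× down-right (reaching N), up to K, down-left to M — 5 moves in all.
Check: order respected (D at step 1, N at step 3, K at step 4); 5 moves as required.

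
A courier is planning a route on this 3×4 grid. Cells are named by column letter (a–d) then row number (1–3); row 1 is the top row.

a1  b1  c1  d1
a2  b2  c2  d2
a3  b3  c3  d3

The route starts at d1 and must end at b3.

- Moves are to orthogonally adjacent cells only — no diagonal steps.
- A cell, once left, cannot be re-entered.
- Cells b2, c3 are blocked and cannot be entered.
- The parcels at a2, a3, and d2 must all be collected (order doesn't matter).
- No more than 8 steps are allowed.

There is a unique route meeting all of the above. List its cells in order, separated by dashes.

The budget equals the shortest possible length, so every move has to be on a shortest route through the required cells.
Route from d1: down 1 to d2, left 1 to c2, up 1 to c1, left 2 to a1, down 2 to a3, right 1 to b3 — 8 moves in all.
Check: all required cells visited; 8 ≤ 8 moves.

d1 - d2 - c2 - c1 - b1 - a1 - a2 - a3 - b3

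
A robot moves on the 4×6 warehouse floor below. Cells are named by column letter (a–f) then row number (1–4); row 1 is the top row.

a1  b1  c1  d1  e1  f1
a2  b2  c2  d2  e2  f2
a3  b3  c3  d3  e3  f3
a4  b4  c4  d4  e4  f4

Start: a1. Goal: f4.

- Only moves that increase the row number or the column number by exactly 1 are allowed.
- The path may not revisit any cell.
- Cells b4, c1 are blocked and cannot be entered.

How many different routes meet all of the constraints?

32

A right/down-only route from a1 to f4 makes exactly 3 down-moves and 5 right-moves in some order.
With no other constraints that would be C(8,3) = 56 routes.
Subtract routes through each blocked cell (inclusion–exclusion for overlaps): − through c1: 20 − through b4: 4 → 32.
That gives 32 routes.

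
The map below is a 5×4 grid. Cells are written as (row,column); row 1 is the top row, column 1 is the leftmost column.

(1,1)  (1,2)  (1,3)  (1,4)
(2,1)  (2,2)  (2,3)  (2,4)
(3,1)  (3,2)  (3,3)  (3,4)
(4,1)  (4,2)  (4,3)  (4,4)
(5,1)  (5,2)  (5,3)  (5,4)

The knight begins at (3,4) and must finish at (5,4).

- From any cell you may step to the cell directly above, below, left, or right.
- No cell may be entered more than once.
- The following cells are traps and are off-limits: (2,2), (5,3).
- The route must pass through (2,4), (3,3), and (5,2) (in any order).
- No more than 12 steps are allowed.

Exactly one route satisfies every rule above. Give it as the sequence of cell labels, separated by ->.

(3,4) -> (2,4) -> (2,3) -> (3,3) -> (3,2) -> (3,1) -> (4,1) -> (5,1) -> (5,2) -> (4,2) -> (4,3) -> (4,4) -> (5,4)

The 12-move cap with required stops at (2,4), (3,3), (5,2) leaves no slack for detours.
Route from (3,4): up 1 to (2,4), left 1 to (2,3), down 1 to (3,3), left 2 to (3,1), down 2 to (5,1), right 1 to (5,2), up 1 to (4,2), right 2 to (4,4), down 1 to (5,4) — 12 moves in all.
Check: all required cells visited; 12 ≤ 12 moves.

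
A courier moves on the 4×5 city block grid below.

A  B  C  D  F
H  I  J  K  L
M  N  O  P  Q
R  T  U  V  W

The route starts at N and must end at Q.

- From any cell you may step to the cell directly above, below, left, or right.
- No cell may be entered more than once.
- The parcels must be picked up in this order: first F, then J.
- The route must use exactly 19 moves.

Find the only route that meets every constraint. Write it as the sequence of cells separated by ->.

The waypoints must appear in the order F, J, with no cell reused.
Route from N: right 2 to P, up 1 to K, right 1 to L, up 1 to F, left 2 to C, down 1 to J, left 1 to I, up 1 to B, left 1 to A, down 3 to R, right 4 to W, up 1 to Q — 19 moves in all.
Check: order respected (F at step 5, J at step 8); 19 moves as required.

N -> O -> P -> K -> L -> F -> D -> C -> J -> I -> B -> A -> H -> M -> R -> T -> U -> V -> W -> Q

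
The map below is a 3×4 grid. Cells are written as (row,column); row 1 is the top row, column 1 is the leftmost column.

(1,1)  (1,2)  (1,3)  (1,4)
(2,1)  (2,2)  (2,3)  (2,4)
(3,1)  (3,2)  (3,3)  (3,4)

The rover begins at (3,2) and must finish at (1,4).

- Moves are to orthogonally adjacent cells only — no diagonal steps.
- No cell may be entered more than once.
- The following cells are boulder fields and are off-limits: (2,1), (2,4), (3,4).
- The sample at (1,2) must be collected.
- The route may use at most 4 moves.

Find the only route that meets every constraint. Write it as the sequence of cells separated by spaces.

The 4-move cap with required stops at (1,2) leaves no slack for detours.
Route from (3,2): up 2 to (1,2), right 2 to (1,4) — 4 moves in all.
Check: all required cells visited; 4 ≤ 4 moves.

(3,2) (2,2) (1,2) (1,3) (1,4)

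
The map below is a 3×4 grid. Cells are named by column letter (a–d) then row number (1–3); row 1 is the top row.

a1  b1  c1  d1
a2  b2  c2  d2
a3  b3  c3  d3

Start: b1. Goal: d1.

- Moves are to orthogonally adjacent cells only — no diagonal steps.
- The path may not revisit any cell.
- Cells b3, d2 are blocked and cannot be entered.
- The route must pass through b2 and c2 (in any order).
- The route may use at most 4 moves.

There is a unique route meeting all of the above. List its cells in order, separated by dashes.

b1 - b2 - c2 - c1 - d1

The budget equals the shortest possible length, so every move has to be on a shortest route through the required cells.
Route from b1: down to b2, right to c2, up to c1, right to d1 — 4 moves in all.
Check: all required cells visited; 4 ≤ 4 moves.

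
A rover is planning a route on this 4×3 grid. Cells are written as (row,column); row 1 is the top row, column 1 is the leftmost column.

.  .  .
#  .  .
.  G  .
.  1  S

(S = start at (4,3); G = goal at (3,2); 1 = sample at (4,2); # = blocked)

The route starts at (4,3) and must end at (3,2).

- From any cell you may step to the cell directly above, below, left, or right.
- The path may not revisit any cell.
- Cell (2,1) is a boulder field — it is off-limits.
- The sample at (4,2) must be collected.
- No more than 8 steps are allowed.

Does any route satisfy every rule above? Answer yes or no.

One route that works: (4,3) → (4,2) → (3,2).

yes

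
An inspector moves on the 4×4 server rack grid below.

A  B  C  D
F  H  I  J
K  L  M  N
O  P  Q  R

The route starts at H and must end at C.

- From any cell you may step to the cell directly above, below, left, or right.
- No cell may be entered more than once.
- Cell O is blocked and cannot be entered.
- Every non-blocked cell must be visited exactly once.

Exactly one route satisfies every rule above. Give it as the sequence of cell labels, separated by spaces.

Need to visit all 15 open cells exactly once, starting at H and ending at C.
Route from H: up 1 to B, left 1 to A, down 2 to K, right 1 to L, down 1 to P, right 2 to R, up 1 to N, left 1 to M, up 1 to I, right 1 to J, up 1 to D, left 1 to C — 14 moves in all.
Check: all 15 open cells covered.

H B A F K L P Q R N M I J D C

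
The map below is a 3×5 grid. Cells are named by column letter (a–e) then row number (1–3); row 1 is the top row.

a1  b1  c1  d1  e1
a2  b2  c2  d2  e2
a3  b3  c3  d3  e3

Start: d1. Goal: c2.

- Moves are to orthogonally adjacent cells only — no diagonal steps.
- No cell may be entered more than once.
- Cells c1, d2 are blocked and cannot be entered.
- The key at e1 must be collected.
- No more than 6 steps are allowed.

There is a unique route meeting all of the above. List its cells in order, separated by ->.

d1 -> e1 -> e2 -> e3 -> d3 -> c3 -> c2

The budget equals the shortest possible length, so every move has to be on a shortest route through the required cells.
Route from d1: right 1 to e1, down 2 to e3, left 2 to c3, up 1 to c2 — 6 moves in all.
Check: all required cells visited; 6 ≤ 6 moves.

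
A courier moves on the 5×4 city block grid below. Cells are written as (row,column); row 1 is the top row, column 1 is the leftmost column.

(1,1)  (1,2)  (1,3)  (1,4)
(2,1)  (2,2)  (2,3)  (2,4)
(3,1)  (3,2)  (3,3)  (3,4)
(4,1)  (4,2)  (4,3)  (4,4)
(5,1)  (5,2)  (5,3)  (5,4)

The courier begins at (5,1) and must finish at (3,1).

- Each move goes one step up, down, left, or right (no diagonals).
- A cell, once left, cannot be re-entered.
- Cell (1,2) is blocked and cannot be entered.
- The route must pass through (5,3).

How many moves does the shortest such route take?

Any route passes through (5,3) somewhere between (5,1) and (3,1). Summing Manhattan distances along the two legs ((5,1) → (5,3) → (3,1)) gives a lower bound of 2 + 4 = 6 moves.
A route of 6 moves achieves this: (5,1) → (5,2) → (5,3) → (4,3) → (3,3) → (3,2) → (3,1).
Since 6 matches the lower bound, it is optimal.

6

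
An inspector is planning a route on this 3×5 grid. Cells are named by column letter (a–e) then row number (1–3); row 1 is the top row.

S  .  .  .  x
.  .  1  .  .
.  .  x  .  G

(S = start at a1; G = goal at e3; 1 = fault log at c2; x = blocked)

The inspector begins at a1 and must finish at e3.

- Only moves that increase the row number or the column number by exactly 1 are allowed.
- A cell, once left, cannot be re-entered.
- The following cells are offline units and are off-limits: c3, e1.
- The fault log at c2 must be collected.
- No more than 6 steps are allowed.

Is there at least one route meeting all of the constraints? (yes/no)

One route that works: a1 → a2 → b2 → c2 → d2 → d3 → e3.

yes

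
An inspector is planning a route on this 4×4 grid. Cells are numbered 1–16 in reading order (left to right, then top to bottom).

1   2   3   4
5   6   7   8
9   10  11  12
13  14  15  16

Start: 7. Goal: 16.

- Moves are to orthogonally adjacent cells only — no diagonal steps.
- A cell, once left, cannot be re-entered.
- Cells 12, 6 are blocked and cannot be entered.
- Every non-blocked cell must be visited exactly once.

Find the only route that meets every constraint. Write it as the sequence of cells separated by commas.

Need to visit all 14 open cells exactly once, starting at 7 and ending at 16.
Cell 5 has only two open neighbours (1 and 9), so the path must pass straight through it: one of those is the cell it's entered from and the other is where it exits.
Route from 7: right to 8, up to 4, 3× left (reaching 1), 3× down (reaching 13), right to 14, up to 10, right to 11, down to 15, right to 16 — 13 moves in all.
Check: all 14 open cells covered.

7, 8, 4, 3, 2, 1, 5, 9, 13, 14, 10, 11, 15, 16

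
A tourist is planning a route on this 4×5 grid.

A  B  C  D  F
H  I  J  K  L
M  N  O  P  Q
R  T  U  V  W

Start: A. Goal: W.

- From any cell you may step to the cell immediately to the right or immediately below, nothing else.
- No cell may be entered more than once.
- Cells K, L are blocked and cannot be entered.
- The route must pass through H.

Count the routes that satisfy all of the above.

A right/down-only route from A to W makes exactly 3 down-moves and 4 right-moves in some order.
With no other constraints that would be C(7,3) = 35 routes.
Split at H and multiply the segment counts (each segment already excludes blocked cells): A→H: 1; H→W: 12; product = 12.
That gives 12 routes.

12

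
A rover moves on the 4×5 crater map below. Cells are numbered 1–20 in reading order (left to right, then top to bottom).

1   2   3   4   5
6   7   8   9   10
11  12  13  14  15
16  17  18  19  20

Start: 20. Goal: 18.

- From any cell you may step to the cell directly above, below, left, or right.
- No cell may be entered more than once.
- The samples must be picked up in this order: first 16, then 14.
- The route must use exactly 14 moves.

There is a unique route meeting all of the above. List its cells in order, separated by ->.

The waypoints must appear in the order 16, 14, with no cell reused.
Route from 20: up 2 to 10, left 4 to 6, down 2 to 16, right 1 to 17, up 1 to 12, right 2 to 14, down 1 to 19, left 1 to 18 — 14 moves in all.
Check: order respected (16 at step 8, 14 at step 12); 14 moves as required.

20 -> 15 -> 10 -> 9 -> 8 -> 7 -> 6 -> 11 -> 16 -> 17 -> 12 -> 13 -> 14 -> 19 -> 18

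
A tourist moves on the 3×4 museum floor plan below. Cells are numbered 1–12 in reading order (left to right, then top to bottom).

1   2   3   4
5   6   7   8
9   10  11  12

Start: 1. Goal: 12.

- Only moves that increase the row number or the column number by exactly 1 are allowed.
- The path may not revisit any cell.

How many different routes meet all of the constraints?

10

A right/down-only route from 1 to 12 makes exactly 2 down-moves and 3 right-moves in some order.
With no other constraints that would be C(5,2) = 10 routes.
That gives 10 routes.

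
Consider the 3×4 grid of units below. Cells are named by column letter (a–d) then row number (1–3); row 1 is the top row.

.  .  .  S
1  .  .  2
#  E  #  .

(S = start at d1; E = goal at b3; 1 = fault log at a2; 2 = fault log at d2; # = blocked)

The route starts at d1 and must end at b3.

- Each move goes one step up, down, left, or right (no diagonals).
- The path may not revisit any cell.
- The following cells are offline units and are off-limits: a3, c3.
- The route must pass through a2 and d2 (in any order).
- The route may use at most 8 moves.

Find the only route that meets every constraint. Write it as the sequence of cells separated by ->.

d1 -> d2 -> c2 -> c1 -> b1 -> a1 -> a2 -> b2 -> b3

The budget equals the shortest possible length, so every move has to be on a shortest route through the required cells.
Route from d1: down to d2, left to c2, up to c1, 2× left (reaching a1), down to a2, right to b2, down to b3 — 8 moves in all.
Check: all required cells visited; 8 ≤ 8 moves.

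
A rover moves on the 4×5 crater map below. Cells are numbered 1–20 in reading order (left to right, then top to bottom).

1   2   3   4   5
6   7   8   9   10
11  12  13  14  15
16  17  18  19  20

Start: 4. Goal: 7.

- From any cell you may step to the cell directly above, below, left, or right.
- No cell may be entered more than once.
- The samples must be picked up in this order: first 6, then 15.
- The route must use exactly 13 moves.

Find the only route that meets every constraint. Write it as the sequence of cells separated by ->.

The waypoints must appear in the order 6, 15, with no cell reused.
Route from 4: left 3 to 1, down 2 to 11, right 4 to 15, up 1 to 10, left 3 to 7 — 13 moves in all.
Check: order respected (6 at step 4, 15 at step 9); 13 moves as required.

4 -> 3 -> 2 -> 1 -> 6 -> 11 -> 12 -> 13 -> 14 -> 15 -> 10 -> 9 -> 8 -> 7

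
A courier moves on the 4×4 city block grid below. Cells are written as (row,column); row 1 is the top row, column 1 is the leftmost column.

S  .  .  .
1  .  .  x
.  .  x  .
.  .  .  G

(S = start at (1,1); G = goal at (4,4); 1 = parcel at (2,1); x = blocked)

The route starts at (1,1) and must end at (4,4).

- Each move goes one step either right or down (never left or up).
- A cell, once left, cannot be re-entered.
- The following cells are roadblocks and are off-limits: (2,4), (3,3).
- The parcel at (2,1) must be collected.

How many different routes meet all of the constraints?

A right/down-only route from (1,1) to (4,4) makes exactly 3 down-moves and 3 right-moves in some order.
With no other constraints that would be C(6,3) = 20 routes.
Split at (2,1) and multiply the segment counts (each segment already excludes blocked cells): (1,1)→(2,1): 1; (2,1)→(4,4): 3; product = 3.
That gives 3 routes.

3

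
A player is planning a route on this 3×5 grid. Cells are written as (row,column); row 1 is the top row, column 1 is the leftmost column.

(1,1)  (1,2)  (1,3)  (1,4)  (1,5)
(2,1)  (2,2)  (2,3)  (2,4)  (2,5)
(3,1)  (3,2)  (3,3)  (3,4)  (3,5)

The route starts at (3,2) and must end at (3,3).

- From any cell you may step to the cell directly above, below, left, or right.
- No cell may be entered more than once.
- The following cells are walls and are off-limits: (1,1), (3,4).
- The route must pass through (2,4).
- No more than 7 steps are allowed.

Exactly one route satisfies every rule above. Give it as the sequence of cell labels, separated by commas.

(3,2), (2,2), (1,2), (1,3), (1,4), (2,4), (2,3), (3,3)

Any route must reach (2,4) and still end at (3,3) within 7 moves, so the order of the required stops is forced.
Route from (3,2): 2× up (reaching (1,2)), 2× right (reaching (1,4)), down to (2,4), left to (2,3), down to (3,3) — 7 moves in all.
Check: all required cells visited; 7 ≤ 7 moves.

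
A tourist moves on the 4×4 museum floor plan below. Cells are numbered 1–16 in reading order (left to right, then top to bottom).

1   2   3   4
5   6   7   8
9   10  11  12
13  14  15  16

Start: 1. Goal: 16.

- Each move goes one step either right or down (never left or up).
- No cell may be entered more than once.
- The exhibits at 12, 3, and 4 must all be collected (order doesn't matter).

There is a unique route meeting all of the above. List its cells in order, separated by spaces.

1 2 3 4 8 12 16

Moves only go right or down, so the column and row indices never decrease.
Route from 1: 3× right (reaching 4), 3× down (reaching 16) — 6 moves in all.
Check: all required cells visited.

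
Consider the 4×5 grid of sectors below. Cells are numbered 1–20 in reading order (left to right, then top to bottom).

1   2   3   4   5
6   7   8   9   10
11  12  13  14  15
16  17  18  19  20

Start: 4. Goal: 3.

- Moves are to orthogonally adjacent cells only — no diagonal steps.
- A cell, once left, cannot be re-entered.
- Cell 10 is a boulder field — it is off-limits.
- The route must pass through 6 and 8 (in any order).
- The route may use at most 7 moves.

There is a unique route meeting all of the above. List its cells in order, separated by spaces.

The budget equals the shortest possible length, so every move has to be on a shortest route through the required cells.
Route from 4: down 1 to 9, left 3 to 6, up 1 to 1, right 2 to 3 — 7 moves in all.
Check: all required cells visited; 7 ≤ 7 moves.

4 9 8 7 6 1 2 3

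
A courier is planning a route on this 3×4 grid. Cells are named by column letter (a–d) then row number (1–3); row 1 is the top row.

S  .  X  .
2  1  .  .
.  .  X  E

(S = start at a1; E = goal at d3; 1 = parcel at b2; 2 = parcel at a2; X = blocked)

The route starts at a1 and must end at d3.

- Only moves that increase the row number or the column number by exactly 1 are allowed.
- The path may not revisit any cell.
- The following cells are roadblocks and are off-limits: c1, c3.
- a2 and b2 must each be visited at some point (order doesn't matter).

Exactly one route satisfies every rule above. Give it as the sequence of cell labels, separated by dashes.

a1 - a2 - b2 - c2 - d2 - d3

Moves only go right or down, so the column and row indices never decrease.
Route from a1: down 1 to a2, right 3 to d2, down 1 to d3 — 5 moves in all.
Check: all required cells visited.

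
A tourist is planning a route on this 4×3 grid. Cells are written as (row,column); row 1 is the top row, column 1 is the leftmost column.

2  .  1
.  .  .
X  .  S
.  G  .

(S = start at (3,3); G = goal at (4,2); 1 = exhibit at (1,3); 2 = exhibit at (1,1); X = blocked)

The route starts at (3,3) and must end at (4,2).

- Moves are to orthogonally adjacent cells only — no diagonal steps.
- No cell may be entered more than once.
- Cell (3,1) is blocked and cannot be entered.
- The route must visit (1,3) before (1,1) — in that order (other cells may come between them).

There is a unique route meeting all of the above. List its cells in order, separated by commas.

(3,3), (2,3), (1,3), (1,2), (1,1), (2,1), (2,2), (3,2), (4,2)

The waypoints must appear in the order (1,3), (1,1), with no cell reused.
Route from (3,3): 2× up (reaching (1,3)), 2× left (reaching (1,1)), down to (2,1), right to (2,2), 2× down (reaching (4,2)) — 8 moves in all.
Check: order respected (1 at step 2, 2 at step 4).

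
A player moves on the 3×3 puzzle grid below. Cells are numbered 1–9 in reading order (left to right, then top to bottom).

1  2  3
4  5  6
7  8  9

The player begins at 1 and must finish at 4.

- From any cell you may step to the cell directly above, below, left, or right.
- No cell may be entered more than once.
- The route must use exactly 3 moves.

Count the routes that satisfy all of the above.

Need simple routes of exactly 3 moves from 1 to 4 (Manhattan distance 1, so 1 moves are spent on a detour and 1 undoing it).
Enumerating: 1 2 5 4.
That gives 1 route.

1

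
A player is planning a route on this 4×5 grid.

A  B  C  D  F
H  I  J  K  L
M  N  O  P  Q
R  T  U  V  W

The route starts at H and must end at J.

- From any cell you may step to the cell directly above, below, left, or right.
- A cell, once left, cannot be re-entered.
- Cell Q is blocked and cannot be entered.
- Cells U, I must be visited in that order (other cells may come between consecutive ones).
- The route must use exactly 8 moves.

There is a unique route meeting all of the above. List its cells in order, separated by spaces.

H M R T U O N I J

The waypoints must appear in the order U, I, with no cell reused.
Route from H: 2× down (reaching R), 2× right (reaching U), up to O, left to N, up to I, right to J — 8 moves in all.
Check: order respected (U at step 4, I at step 7); 8 moves as required.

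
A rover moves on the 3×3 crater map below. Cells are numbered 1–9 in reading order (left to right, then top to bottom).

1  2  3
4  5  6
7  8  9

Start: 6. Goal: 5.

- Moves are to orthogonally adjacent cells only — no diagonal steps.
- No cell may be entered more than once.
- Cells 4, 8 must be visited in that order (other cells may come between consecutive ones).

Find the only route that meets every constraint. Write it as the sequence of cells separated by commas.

6, 3, 2, 1, 4, 7, 8, 5

The waypoints must appear in the order 4, 8, with no cell reused.
Route from 6: up to 3, 2× left (reaching 1), 2× down (reaching 7), right to 8, up to 5 — 7 moves in all.
Check: order respected (4 at step 4, 8 at step 6).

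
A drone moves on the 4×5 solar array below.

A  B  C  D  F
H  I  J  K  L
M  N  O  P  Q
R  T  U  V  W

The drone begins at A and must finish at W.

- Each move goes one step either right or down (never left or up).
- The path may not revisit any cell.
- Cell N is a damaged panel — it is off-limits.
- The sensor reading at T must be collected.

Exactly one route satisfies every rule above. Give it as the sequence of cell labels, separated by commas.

A, H, M, R, T, U, V, W

Moves only go right or down, so the column and row indices never decrease.
Route from A: down 3 to R, right 4 to W — 7 moves in all.
Check: all required cells visited.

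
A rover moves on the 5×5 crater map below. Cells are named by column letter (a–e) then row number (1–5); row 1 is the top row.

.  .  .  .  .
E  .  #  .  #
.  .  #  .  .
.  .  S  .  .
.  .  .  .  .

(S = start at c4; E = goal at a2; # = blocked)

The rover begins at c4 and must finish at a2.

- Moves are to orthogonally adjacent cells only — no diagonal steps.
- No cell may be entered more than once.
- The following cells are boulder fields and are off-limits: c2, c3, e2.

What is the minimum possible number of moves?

4

The Manhattan distance from c4 to a2 is |4−2| + |3−1| = 4, so at least 4 moves are needed.
A route of 4 moves achieves this: c4 → b4 → b3 → b2 → a2.
Since 4 matches the lower bound, it is optimal.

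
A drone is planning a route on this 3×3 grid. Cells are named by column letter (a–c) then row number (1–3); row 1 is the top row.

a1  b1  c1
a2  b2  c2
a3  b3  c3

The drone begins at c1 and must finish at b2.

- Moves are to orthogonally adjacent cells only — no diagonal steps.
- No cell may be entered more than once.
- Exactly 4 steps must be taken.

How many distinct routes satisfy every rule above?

2

Need simple routes of exactly 4 moves from c1 to b2 (Manhattan distance 2, so 1 moves are spent on a detour and 1 undoing it).
Enumerating: c1 c2 c3 b3 b2 | c1 b1 a1 a2 b2.
That gives 2 routes.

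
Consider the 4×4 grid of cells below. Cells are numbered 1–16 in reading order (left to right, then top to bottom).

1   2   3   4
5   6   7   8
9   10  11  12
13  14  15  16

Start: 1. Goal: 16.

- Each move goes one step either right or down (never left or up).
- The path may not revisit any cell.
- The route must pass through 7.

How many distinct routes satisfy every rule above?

9

A right/down-only route from 1 to 16 makes exactly 3 down-moves and 3 right-moves in some order.
With no other constraints that would be C(6,3) = 20 routes.
Split at 7 and multiply the segment counts: 1→7: 3; 7→16: 3; product = 9.
That gives 9 routes.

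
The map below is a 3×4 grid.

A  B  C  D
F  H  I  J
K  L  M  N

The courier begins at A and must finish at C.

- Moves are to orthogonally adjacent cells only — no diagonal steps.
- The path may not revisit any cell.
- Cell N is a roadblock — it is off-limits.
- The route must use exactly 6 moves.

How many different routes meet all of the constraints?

7

Need simple routes of exactly 6 moves from A to C (Manhattan distance 2, so 2 moves are spent on a detour and 2 undoing it).
Enumerating: A F K L H B C | A F K L H I C | A F K L M I C | A F H L M I C | A F H I J D C | A B H L M I C | A B H I J D C.
That gives 7 routes.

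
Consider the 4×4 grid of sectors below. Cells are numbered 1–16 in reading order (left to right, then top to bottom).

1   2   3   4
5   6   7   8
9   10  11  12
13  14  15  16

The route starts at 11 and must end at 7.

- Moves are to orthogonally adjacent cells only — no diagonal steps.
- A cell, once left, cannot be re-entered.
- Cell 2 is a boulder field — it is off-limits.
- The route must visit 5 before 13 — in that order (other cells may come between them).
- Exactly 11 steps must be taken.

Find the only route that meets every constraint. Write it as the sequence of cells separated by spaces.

The waypoints must appear in the order 5, 13, with no cell reused.
Route from 11: left 1 to 10, up 1 to 6, left 1 to 5, down 2 to 13, right 3 to 16, up 2 to 8, left 1 to 7 — 11 moves in all.
Check: order respected (5 at step 3, 13 at step 5); 11 moves as required.

11 10 6 5 9 13 14 15 16 12 8 7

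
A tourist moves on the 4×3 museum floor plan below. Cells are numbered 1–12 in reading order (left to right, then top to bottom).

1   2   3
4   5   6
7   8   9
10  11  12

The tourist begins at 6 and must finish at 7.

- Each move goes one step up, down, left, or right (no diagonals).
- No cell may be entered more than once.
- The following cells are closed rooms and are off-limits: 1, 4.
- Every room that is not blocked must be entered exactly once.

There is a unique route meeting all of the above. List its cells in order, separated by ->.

6 -> 3 -> 2 -> 5 -> 8 -> 9 -> 12 -> 11 -> 10 -> 7

Need to visit all 10 open cells exactly once, starting at 6 and ending at 7.
Cell 3 has only two open neighbours (6 and 2), so the path must pass straight through it: one of those is the cell it's entered from and the other is where it exits.
Route from 6: up to 3, left to 2, 2× down (reaching 8), right to 9, down to 12, 2× left (reaching 10), up to 7 — 9 moves in all.
Check: all 10 open cells covered.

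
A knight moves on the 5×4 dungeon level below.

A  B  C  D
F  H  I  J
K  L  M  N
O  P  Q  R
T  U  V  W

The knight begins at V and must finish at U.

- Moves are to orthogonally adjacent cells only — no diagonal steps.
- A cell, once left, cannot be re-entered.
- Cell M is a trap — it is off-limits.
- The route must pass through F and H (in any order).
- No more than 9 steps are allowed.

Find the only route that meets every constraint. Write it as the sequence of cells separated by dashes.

The 9-move cap with required stops at F, H leaves no slack for detours.
Route from V: up 1 to Q, left 1 to P, up 2 to H, left 1 to F, down 3 to T, right 1 to U — 9 moves in all.
Check: all required cells visited; 9 ≤ 9 moves.

V - Q - P - L - H - F - K - O - T - U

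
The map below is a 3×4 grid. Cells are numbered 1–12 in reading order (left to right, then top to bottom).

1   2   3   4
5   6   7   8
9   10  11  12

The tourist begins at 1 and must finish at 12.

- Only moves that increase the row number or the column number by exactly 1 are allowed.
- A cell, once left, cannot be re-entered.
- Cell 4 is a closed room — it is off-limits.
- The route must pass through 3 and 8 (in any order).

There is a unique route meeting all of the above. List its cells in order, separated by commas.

1, 2, 3, 7, 8, 12

Moves only go right or down, so the column and row indices never decrease.
Route from 1: right 2 to 3, down 1 to 7, right 1 to 8, down 1 to 12 — 5 moves in all.
Check: all required cells visited.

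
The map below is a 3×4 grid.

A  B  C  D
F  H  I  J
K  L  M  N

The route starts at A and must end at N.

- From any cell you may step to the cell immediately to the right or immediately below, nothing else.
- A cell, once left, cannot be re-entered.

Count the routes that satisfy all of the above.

10

A right/down-only route from A to N makes exactly 2 down-moves and 3 right-moves in some order.
With no other constraints that would be C(5,2) = 10 routes.
That gives 10 routes.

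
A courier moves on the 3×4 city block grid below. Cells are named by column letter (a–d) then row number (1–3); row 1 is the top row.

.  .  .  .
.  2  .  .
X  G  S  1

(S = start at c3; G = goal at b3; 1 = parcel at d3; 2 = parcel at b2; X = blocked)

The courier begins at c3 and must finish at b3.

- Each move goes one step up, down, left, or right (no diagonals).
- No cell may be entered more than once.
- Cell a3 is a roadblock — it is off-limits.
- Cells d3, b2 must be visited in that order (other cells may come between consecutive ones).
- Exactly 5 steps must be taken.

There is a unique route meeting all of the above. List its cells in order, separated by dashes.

c3 - d3 - d2 - c2 - b2 - b3

The waypoints must appear in the order d3, b2, with no cell reused.
Route from c3: right 1 to d3, up 1 to d2, left 2 to b2, down 1 to b3 — 5 moves in all.
Check: order respected (1 at step 1, 2 at step 4); 5 moves as required.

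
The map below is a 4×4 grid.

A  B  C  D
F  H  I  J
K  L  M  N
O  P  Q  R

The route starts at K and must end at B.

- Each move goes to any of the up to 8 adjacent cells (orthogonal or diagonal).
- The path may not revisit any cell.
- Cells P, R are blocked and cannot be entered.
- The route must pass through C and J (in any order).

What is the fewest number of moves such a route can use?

Any route passes through C and J in some order between K and B. Summing Chebyshev distances along each leg and taking the cheapest ordering (K → J → C → B) gives a lower bound of 3 + 1 + 1 = 5 moves.
A route of 5 moves achieves this: K → H → C → J → I → B.
Since 5 matches the lower bound, it is optimal.

5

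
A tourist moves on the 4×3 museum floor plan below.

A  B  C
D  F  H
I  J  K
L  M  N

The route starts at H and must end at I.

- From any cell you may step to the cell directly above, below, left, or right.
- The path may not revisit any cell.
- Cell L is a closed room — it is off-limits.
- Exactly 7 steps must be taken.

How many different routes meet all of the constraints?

3

Need simple routes of exactly 7 moves from H to I (Manhattan distance 3, so 2 moves are spent on a detour and 2 undoing it).
Enumerating: H C B A D F J I | H K N M J F D I | H K J F B A D I.
That gives 3 routes.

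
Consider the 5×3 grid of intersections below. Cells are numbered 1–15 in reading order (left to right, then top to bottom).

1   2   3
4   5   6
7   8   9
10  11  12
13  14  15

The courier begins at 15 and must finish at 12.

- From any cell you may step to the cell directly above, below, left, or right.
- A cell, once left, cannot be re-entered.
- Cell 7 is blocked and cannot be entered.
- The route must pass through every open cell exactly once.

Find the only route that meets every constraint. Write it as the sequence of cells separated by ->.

15 -> 14 -> 13 -> 10 -> 11 -> 8 -> 5 -> 4 -> 1 -> 2 -> 3 -> 6 -> 9 -> 12

Need to visit all 14 open cells exactly once, starting at 15 and ending at 12.
Cell 1 has only two open neighbours (4 and 2), so the path must pass straight through it: one of those is the cell it's entered from and the other is where it exits.
Route from 15: 2× left (reaching 13), up to 10, right to 11, 2× up (reaching 5), left to 4, up to 1, 2× right (reaching 3), 3× down (reaching 12) — 13 moves in all.
Check: all 14 open cells covered.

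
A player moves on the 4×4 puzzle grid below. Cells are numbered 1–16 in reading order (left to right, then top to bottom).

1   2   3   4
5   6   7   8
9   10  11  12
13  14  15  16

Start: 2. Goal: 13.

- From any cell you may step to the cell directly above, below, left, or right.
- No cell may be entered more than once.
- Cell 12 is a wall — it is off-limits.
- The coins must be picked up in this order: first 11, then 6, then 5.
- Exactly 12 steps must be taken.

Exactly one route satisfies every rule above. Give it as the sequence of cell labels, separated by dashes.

2 - 3 - 4 - 8 - 7 - 11 - 15 - 14 - 10 - 6 - 5 - 9 - 13

The waypoints must appear in the order 11, 6, 5, with no cell reused.
Route from 2: right 2 to 4, down 1 to 8, left 1 to 7, down 2 to 15, left 1 to 14, up 2 to 6, left 1 to 5, down 2 to 13 — 12 moves in all.
Check: order respected (11 at step 5, 6 at step 9, 5 at step 10); 12 moves as required.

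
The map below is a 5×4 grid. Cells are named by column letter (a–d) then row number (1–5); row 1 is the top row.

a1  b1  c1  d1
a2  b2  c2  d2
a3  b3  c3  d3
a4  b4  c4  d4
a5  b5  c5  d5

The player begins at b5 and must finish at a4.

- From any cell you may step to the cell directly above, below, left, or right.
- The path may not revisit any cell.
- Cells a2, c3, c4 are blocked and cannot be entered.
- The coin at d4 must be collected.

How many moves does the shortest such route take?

Any route passes through d4 somewhere between b5 and a4. Summing Manhattan distances along the two legs (b5 → d4 → a4) gives a lower bound of 3 + 3 = 6 moves.
That bound ignores the blocked cells. Measuring each leg by the fewest moves that actually steer around them (b5→d4: 3; d4→a4: 5) raises the lower bound to 8.
The shortest route satisfying every rule uses 10 moves: b5 → c5 → d5 → d4 → d3 → d2 → c2 → b2 → b3 → b4 → a4.
The bound of 8 isn't tight here; checking systematically, no route of length 8 through 9 satisfies every constraint, so 10 is the minimum.

10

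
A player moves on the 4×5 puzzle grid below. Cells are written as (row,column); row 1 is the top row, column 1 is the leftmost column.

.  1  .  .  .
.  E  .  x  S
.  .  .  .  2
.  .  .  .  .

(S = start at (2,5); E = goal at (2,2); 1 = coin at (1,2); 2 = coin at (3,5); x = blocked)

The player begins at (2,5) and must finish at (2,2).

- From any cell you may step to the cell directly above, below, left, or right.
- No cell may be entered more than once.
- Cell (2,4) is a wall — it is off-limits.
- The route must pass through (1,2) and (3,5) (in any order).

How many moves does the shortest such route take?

Any route passes through (1,2) and (3,5) in some order between (2,5) and (2,2). Summing Manhattan distances along each leg and taking the cheapest ordering ((2,5) → (3,5) → (1,2) → (2,2)) gives a lower bound of 1 + 5 + 1 = 7 moves.
A route of 7 moves achieves this: (2,5) → (3,5) → (3,4) → (3,3) → (2,3) → (1,3) → (1,2) → (2,2).
Since 7 matches the lower bound, it is optimal.

7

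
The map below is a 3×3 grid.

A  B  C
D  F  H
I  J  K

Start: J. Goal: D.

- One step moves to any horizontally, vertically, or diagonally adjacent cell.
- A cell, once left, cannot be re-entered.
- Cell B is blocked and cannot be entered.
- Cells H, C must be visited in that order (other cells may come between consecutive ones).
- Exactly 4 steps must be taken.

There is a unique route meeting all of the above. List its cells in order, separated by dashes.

J - H - C - F - D

The waypoints must appear in the order H, C, with no cell reused.
Route from J: up-right to H, up to C, down-left to F, left to D — 4 moves in all.
Check: order respected (H at step 1, C at step 2); 4 moves as required.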